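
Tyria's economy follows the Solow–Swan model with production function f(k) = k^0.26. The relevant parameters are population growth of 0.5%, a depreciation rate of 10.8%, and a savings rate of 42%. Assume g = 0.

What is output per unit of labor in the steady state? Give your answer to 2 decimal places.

In steady state, investment equals break-even investment: s·k^α = (n + δ)·k.
Rearranging, k^(1−α) = s / (n + δ).
k^0.74 = 0.42 / (0.005 + 0.108) = 0.42 / 0.113 = 3.7168
k* = 3.7168^(1/0.74) ≈ 5.8952
y* = (k*)^α = 5.8952^0.26 ≈ 1.5861

y* ≈ 1.59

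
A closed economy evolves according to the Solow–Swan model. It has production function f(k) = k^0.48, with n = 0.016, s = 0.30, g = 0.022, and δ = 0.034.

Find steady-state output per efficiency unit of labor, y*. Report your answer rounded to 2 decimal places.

In steady state, investment equals break-even investment: s·k^α = (n + g + δ)·k.
Dividing both sides by k: k^(1−α) = s / (n + g + δ).
k^0.52 = 0.30 / (0.016 + 0.022 + 0.034) = 0.30 / 0.072 = 4.1667
k* = 4.1667^(1/0.52) ≈ 15.5564
y* = (k*)^α = 15.5564^0.48 ≈ 3.7335

y* ≈ 3.73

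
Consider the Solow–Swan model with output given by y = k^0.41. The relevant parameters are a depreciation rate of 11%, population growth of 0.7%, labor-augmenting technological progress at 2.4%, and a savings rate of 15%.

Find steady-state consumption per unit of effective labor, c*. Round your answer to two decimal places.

In steady state, investment equals break-even investment: s·k^α = (n + g + δ)·k.
Rearranging, k^(1−α) = s / (n + g + δ).
k^0.59 = 0.15 / (0.007 + 0.024 + 0.110) = 0.15 / 0.141 = 1.0638
k* = 1.0638^(1/0.59) ≈ 1.1105
y* = (k*)^α = 1.1105^0.41 ≈ 1.0439
c* = (1 − s)·y* = (1 − 0.15) × 1.0439 ≈ 0.8873

c* ≈ 0.89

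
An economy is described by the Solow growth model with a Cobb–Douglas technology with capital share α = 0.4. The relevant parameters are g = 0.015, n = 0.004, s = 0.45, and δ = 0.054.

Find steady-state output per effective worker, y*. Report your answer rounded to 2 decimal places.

At the steady state, Δk = 0, so s·k^α = (n + g + δ)·k.
Rearranging, k^(1−α) = s / (n + g + δ).
k^0.6 = 0.45 / (0.004 + 0.015 + 0.054) = 0.45 / 0.073 = 6.1644
k* = 6.1644^(1/0.6) ≈ 20.7245
y* = (k*)^α = 20.7245^0.4 ≈ 3.3620

y* = 3.36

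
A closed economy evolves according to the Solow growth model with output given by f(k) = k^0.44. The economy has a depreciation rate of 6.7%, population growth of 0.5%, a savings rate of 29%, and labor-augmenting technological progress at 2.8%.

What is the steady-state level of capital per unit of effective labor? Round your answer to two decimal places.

Steady state requires s·f(k) = (n + g + δ)·k, i.e. s·k^α = (n + g + δ)·k.
Rearranging, k^(1−α) = s / (n + g + δ).
k^0.56 = 0.29 / (0.005 + 0.028 + 0.067) = 0.29 / 0.100 = 2.9000
k* = 2.9000^(1/0.56) ≈ 6.6944

k* ≈ 6.69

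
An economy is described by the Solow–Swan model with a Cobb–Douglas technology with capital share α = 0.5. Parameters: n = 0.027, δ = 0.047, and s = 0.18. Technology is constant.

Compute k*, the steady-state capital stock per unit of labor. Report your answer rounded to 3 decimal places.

In steady state, investment equals break-even investment: s·k^α = (n + δ)·k.
Dividing both sides by k: k^(1−α) = s / (n + δ).
k^0.5 = 0.18 / (0.027 + 0.047) = 0.18 / 0.074 = 2.4324
k* = 2.4324^(1/0.5) ≈ 5.9166

k* = 5.917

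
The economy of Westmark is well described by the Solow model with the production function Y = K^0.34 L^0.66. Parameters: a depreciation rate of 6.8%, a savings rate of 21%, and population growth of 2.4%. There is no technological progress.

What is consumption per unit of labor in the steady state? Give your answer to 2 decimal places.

c* = 1.21

Steady state requires s·f(k) = (n + δ)·k, i.e. s·k^α = (n + δ)·k.
Rearranging, k^(1−α) = s / (n + δ).
k^0.66 = 0.21 / (0.024 + 0.068) = 0.21 / 0.092 = 2.2826
k* = 2.2826^(1/0.66) ≈ 3.4920
y* = (k*)^α = 3.4920^0.34 ≈ 1.5298
c* = (1 − s)·y* = (1 − 0.21) × 1.5298 ≈ 1.2085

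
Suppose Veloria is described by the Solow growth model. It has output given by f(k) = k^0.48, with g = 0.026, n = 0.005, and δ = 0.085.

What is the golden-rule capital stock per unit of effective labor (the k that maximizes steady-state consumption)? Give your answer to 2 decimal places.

The golden rule sets f'(k) = n + g + δ, i.e. α·k^(α−1) = n + g + δ.
So k^(1−α) = α / (n + g + δ) = 0.48 / 0.116 = 4.1379.
k_gold = 4.1379^(1/0.52) ≈ 15.3502

k_gold ≈ 15.35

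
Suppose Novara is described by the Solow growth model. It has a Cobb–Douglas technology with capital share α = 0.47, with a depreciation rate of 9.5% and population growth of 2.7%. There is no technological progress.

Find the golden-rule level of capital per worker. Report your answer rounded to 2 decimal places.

The golden rule sets f'(k) = n + δ, i.e. α·k^(α−1) = n + δ.
So k^(1−α) = α / (n + δ) = 0.47 / 0.122 = 3.8525.
k_gold = 3.8525^(1/0.53) ≈ 12.7402

k_gold ≈ 12.74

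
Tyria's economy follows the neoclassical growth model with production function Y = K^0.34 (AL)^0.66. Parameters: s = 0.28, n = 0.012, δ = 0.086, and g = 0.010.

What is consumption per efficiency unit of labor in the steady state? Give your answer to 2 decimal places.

c* ≈ 1.18

In steady state, investment equals break-even investment: s·k^α = (n + g + δ)·k.
Rearranging, k^(1−α) = s / (n + g + δ).
k^0.66 = 0.28 / (0.012 + 0.010 + 0.086) = 0.28 / 0.108 = 2.5926
k* = 2.5926^(1/0.66) ≈ 4.2352
y* = (k*)^α = 4.2352^0.34 ≈ 1.6336
c* = (1 − s)·y* = (1 − 0.28) × 1.6336 ≈ 1.1762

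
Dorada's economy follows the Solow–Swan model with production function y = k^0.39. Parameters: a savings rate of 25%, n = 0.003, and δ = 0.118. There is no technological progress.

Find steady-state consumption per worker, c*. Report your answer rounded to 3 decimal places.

c* ≈ 1.193

In steady state, investment equals break-even investment: s·k^α = (n + δ)·k.
Rearranging, k^(1−α) = s / (n + δ).
k^0.61 = 0.25 / (0.003 + 0.118) = 0.25 / 0.121 = 2.0661
k* = 2.0661^(1/0.61) ≈ 3.2858
y* = (k*)^α = 3.2858^0.39 ≈ 1.5903
c* = (1 − s)·y* = (1 − 0.25) × 1.5903 ≈ 1.1927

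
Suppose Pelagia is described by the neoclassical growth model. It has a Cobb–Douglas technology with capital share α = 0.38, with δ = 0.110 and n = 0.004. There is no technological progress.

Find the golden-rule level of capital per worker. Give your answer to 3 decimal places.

k_gold ≈ 6.972

The golden rule sets f'(k) = n + δ, i.e. α·k^(α−1) = n + δ.
So k^(1−α) = α / (n + δ) = 0.38 / 0.114 = 3.3333.
k_gold = 3.3333^(1/0.62) ≈ 6.9718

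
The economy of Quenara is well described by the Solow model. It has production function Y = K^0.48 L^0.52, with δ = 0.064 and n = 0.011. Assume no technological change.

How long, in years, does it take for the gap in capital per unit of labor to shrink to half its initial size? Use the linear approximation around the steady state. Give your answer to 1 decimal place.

about 17.8 years

Near the steady state the convergence rate is λ = (1 − α)(n + δ).
λ = (1 − 0.48) × 0.075 = 0.52 × 0.075 = 0.0390
Half-life = ln 2 / λ = 0.6931 / 0.0390 ≈ 17.77 years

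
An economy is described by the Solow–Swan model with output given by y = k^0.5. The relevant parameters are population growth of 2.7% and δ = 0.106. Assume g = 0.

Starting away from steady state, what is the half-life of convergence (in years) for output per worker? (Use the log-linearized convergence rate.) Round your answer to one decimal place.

half-life ≈ 10.4 years

Near the steady state the convergence rate is λ = (1 − α)(n + δ).
λ = (1 − 0.5) × 0.133 = 0.5 × 0.133 = 0.0665
Half-life = ln 2 / λ = 0.6931 / 0.0665 ≈ 10.42 years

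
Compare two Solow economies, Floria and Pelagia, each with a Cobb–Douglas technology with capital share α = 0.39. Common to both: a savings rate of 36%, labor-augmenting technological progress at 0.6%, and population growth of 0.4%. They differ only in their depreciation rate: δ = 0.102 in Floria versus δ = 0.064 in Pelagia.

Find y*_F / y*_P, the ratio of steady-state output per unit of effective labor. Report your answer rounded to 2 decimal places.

ratio ≈ 0.77

Steady-state y* = [s/(n + g + δ)]^(α/(1−α)), so the ratio is [ (s_F/(n + g + δ)_F) / (s_P/(n + g + δ)_P) ]^0.6393.
s_F/(n + g + δ)_F = 0.36/0.112 = 3.2143; s_P/(n + g + δ)_P = 0.36/0.074 = 4.8649.
Ratio = (3.2143/4.8649)^0.6393 = 0.6607^0.6393 ≈ 0.7672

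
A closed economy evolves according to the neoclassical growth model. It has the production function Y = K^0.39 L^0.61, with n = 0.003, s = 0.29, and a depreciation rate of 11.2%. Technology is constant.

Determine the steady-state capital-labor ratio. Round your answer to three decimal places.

In steady state, investment equals break-even investment: s·k^α = (n + δ)·k.
Dividing both sides by k: k^(1−α) = s / (n + δ).
k^0.61 = 0.29 / (0.003 + 0.112) = 0.29 / 0.115 = 2.5217
k* = 2.5217^(1/0.61) ≈ 4.5553

k* ≈ 4.555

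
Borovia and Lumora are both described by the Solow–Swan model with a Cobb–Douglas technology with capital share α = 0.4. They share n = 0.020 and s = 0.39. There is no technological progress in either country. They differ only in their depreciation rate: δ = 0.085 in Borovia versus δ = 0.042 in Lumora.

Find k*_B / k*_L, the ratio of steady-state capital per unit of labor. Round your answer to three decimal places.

Steady-state k* = [s/(n + δ)]^(1/(1−α)), so the ratio is [ (s_B/(n + δ)_B) / (s_L/(n + δ)_L) ]^1.6667.
s_B/(n + δ)_B = 0.39/0.105 = 3.7143; s_L/(n + δ)_L = 0.39/0.062 = 6.2903.
Ratio = (3.7143/6.2903)^1.6667 = 0.5905^1.6667 ≈ 0.4156

k*_B / k*_L ≈ 0.416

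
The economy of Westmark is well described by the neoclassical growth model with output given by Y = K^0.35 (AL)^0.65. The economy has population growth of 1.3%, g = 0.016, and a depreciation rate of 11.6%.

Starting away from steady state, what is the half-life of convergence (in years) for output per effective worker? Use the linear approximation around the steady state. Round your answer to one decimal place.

Near the steady state the convergence rate is λ = (1 − α)(n + g + δ).
λ = (1 − 0.35) × 0.145 = 0.65 × 0.145 = 0.09425
Half-life = ln 2 / λ = 0.6931 / 0.09425 ≈ 7.35 years

half-life ≈ 7.4 years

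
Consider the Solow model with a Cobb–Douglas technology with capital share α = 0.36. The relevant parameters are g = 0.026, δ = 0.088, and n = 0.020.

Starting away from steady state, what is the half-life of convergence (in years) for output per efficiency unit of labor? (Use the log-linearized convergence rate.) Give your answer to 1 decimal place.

t_½ ≈ 8.1 years

Near the steady state the convergence rate is λ = (1 − α)(n + g + δ).
λ = (1 − 0.36) × 0.134 = 0.64 × 0.134 = 0.08576
Half-life = ln 2 / λ = 0.6931 / 0.08576 ≈ 8.08 years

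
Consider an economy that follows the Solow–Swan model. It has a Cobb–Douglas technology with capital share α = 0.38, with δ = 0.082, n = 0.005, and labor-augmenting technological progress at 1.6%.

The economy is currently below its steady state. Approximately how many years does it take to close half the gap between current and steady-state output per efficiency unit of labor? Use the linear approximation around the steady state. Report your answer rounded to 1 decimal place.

Near the steady state the convergence rate is λ = (1 − α)(n + g + δ).
λ = (1 − 0.38) × 0.103 = 0.62 × 0.103 = 0.06386
Half-life = ln 2 / λ = 0.6931 / 0.06386 ≈ 10.85 years

t_½ ≈ 10.9 years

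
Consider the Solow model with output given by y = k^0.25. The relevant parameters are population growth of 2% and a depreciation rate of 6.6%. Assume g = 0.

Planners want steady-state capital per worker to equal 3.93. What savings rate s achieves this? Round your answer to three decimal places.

Steady state requires s·f(k) = (n + δ)·k, i.e. s·k^α = (n + δ)·k.
So s / (n + δ) = (k*)^(1−α) = 3.93^0.75 = 2.7912.
Therefore s = 2.7912 × (n + δ) = 2.7912 × 0.086 = 0.2400.

s ≈ 0.240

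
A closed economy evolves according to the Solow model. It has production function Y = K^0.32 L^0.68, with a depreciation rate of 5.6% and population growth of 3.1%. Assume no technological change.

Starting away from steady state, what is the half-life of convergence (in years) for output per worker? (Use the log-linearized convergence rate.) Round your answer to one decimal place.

Near the steady state the convergence rate is λ = (1 − α)(n + δ).
λ = (1 − 0.32) × 0.087 = 0.68 × 0.087 = 0.05916
Half-life = ln 2 / λ = 0.6931 / 0.05916 ≈ 11.72 years

half-life ≈ 11.7 years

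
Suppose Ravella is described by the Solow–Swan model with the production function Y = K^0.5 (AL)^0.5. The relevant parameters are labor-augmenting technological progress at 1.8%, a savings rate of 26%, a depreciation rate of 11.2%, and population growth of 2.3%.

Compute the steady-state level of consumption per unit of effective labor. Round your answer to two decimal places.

Steady state requires s·f(k) = (n + g + δ)·k, i.e. s·k^α = (n + g + δ)·k.
Rearranging, k^(1−α) = s / (n + g + δ).
k^0.5 = 0.26 / (0.023 + 0.018 + 0.112) = 0.26 / 0.153 = 1.6993
k* = 1.6993^(1/0.5) ≈ 2.8876
y* = (k*)^α = 2.8876^0.5 ≈ 1.6993
c* = (1 − s)·y* = (1 − 0.26) × 1.6993 ≈ 1.2575

c* = 1.26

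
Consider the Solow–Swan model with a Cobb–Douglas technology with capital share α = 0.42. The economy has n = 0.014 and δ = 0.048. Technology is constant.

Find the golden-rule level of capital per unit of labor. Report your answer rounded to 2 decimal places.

k_gold ≈ 27.07

The golden rule sets f'(k) = n + δ, i.e. α·k^(α−1) = n + δ.
So k^(1−α) = α / (n + δ) = 0.42 / 0.062 = 6.7742.
k_gold = 6.7742^(1/0.58) ≈ 27.0716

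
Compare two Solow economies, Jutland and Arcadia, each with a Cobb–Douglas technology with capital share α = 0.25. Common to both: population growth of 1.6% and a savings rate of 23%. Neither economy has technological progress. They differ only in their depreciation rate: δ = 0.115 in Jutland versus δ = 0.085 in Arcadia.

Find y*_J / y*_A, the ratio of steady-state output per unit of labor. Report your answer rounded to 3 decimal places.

y*_J / y*_A ≈ 0.917

Steady-state y* = [s/(n + δ)]^(α/(1−α)), so the ratio is [ (s_J/(n + δ)_J) / (s_A/(n + δ)_A) ]^0.3333.
s_J/(n + δ)_J = 0.23/0.131 = 1.7557; s_A/(n + δ)_A = 0.23/0.101 = 2.2772.
Ratio = (1.7557/2.2772)^0.3333 = 0.7710^0.3333 ≈ 0.9170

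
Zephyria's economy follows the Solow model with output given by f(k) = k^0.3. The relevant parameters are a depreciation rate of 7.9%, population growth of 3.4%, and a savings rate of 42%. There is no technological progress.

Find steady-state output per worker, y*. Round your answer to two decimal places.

Steady state requires s·f(k) = (n + δ)·k, i.e. s·k^α = (n + δ)·k.
Rearranging, k^(1−α) = s / (n + δ).
k^0.7 = 0.42 / (0.034 + 0.079) = 0.42 / 0.113 = 3.7168
k* = 3.7168^(1/0.7) ≈ 6.5242
y* = (k*)^α = 6.5242^0.3 ≈ 1.7553

y* ≈ 1.76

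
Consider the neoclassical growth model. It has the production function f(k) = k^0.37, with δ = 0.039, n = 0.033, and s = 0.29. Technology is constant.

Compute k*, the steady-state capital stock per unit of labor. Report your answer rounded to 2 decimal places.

k* ≈ 9.13

In steady state, investment equals break-even investment: s·k^α = (n + δ)·k.
Dividing both sides by k: k^(1−α) = s / (n + δ).
k^0.63 = 0.29 / (0.033 + 0.039) = 0.29 / 0.072 = 4.0278
k* = 4.0278^(1/0.63) ≈ 9.1290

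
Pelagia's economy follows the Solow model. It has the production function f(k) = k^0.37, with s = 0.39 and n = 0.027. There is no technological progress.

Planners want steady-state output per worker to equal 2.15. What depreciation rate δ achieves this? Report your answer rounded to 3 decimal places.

At the steady state, Δk = 0, so s·k^α = (n + δ)·k.
Since y* = [s/(n + δ)]^(α/(1−α)), we have s/(n + δ) = (y*)^((1−α)/α) = 2.15^1.7027 = 3.6817.
Therefore n + δ = s / 3.6817 = 0.39 / 3.6817 = 0.1059, so δ = 0.1059 − 0.027 = 0.0789.

δ ≈ 0.079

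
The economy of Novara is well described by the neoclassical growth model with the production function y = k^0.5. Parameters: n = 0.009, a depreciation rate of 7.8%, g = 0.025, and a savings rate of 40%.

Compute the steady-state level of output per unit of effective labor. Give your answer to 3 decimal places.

In steady state, investment equals break-even investment: s·k^α = (n + g + δ)·k.
Rearranging, k^(1−α) = s / (n + g + δ).
k^0.5 = 0.40 / (0.009 + 0.025 + 0.078) = 0.40 / 0.112 = 3.5714
k* = 3.5714^(1/0.5) ≈ 12.7549
y* = (k*)^α = 12.7549^0.5 ≈ 3.5714

y* ≈ 3.571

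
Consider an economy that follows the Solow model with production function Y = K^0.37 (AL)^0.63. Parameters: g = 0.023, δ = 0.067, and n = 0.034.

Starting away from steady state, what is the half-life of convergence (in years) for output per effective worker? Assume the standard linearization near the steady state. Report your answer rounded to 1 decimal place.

about 8.9 years

Near the steady state the convergence rate is λ = (1 − α)(n + g + δ).
λ = (1 − 0.37) × 0.124 = 0.63 × 0.124 = 0.07812
Half-life = ln 2 / λ = 0.6931 / 0.07812 ≈ 8.87 years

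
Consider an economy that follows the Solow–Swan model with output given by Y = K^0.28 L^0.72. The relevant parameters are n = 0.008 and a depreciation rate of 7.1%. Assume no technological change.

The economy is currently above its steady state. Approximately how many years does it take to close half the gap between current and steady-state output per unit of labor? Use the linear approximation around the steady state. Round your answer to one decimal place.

half-life ≈ 12.2 years

Near the steady state the convergence rate is λ = (1 − α)(n + δ).
λ = (1 − 0.28) × 0.079 = 0.72 × 0.079 = 0.05688
Half-life = ln 2 / λ = 0.6931 / 0.05688 ≈ 12.19 years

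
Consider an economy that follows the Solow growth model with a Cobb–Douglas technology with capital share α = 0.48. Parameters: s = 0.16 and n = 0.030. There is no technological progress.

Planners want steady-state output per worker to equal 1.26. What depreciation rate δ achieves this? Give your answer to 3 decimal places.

δ ≈ 0.095

In steady state, investment equals break-even investment: s·k^α = (n + δ)·k.
Since y* = [s/(n + δ)]^(α/(1−α)), we have s/(n + δ) = (y*)^((1−α)/α) = 1.26^1.0833 = 1.2845.
Therefore n + δ = s / 1.2845 = 0.16 / 1.2845 = 0.1246, so δ = 0.1246 − 0.030 = 0.0946.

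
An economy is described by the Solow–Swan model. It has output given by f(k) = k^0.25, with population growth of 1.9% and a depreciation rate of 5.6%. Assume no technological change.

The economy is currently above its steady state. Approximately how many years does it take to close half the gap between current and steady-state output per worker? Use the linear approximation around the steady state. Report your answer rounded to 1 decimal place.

about 12.3 years

Near the steady state the convergence rate is λ = (1 − α)(n + δ).
λ = (1 − 0.25) × 0.075 = 0.75 × 0.075 = 0.05625
Half-life = ln 2 / λ = 0.6931 / 0.05625 ≈ 12.32 years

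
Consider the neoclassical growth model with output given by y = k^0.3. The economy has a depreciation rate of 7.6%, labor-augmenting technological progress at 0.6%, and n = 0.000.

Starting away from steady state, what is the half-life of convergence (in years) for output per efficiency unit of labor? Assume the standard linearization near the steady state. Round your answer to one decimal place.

about 12.1 years

Near the steady state the convergence rate is λ = (1 − α)(n + g + δ).
λ = (1 − 0.3) × 0.082 = 0.7 × 0.082 = 0.0574
Half-life = ln 2 / λ = 0.6931 / 0.0574 ≈ 12.07 years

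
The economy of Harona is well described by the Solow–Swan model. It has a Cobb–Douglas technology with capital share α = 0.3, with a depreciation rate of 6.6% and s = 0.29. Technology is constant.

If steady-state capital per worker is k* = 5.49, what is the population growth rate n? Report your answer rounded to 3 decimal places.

n ≈ 0.022

Steady state requires s·f(k) = (n + δ)·k, i.e. s·k^α = (n + δ)·k.
So s / (n + δ) = (k*)^(1−α) = 5.49^0.7 = 3.2938.
Therefore n + δ = s / 3.2938 = 0.29 / 3.2938 = 0.0880, so n = 0.0880 − 0.066 = 0.0220.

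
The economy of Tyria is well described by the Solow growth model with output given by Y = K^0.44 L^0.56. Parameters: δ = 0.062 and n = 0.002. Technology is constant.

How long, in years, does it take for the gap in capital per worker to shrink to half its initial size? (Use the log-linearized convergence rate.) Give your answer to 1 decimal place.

t_½ ≈ 19.3 years

Near the steady state the convergence rate is λ = (1 − α)(n + δ).
λ = (1 − 0.44) × 0.064 = 0.56 × 0.064 = 0.03584
Half-life = ln 2 / λ = 0.6931 / 0.03584 ≈ 19.34 years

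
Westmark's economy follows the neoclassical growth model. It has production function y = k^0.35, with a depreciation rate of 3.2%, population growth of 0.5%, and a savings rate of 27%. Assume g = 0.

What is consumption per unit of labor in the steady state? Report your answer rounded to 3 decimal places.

c* ≈ 2.129

In steady state, investment equals break-even investment: s·k^α = (n + δ)·k.
Rearranging, k^(1−α) = s / (n + δ).
k^0.65 = 0.27 / (0.005 + 0.032) = 0.27 / 0.037 = 7.2973
k* = 7.2973^(1/0.65) ≈ 21.2785
y* = (k*)^α = 21.2785^0.35 ≈ 2.9159
c* = (1 − s)·y* = (1 − 0.27) × 2.9159 ≈ 2.1286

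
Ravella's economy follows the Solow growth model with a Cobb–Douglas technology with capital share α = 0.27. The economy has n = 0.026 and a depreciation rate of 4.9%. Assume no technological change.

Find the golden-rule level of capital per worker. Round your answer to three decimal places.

k_gold ≈ 5.782

The golden rule sets f'(k) = n + δ, i.e. α·k^(α−1) = n + δ.
So k^(1−α) = α / (n + δ) = 0.27 / 0.075 = 3.6000.
k_gold = 3.6000^(1/0.73) ≈ 5.7817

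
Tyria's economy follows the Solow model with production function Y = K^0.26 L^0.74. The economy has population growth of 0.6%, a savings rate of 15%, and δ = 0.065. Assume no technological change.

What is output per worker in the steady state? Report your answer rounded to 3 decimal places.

y* = 1.301

Steady state requires s·f(k) = (n + δ)·k, i.e. s·k^α = (n + δ)·k.
Dividing both sides by k: k^(1−α) = s / (n + δ).
k^0.74 = 0.15 / (0.006 + 0.065) = 0.15 / 0.071 = 2.1127
k* = 2.1127^(1/0.74) ≈ 2.7477
y* = (k*)^α = 2.7477^0.26 ≈ 1.3006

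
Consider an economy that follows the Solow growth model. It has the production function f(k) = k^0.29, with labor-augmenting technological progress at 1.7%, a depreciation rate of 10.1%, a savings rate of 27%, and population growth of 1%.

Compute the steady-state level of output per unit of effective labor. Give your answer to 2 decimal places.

At the steady state, Δk = 0, so s·k^α = (n + g + δ)·k.
Rearranging, k^(1−α) = s / (n + g + δ).
k^0.71 = 0.27 / (0.010 + 0.017 + 0.101) = 0.27 / 0.128 = 2.1094
k* = 2.1094^(1/0.71) ≈ 2.8613
y* = (k*)^α = 2.8613^0.29 ≈ 1.3564

y* = 1.36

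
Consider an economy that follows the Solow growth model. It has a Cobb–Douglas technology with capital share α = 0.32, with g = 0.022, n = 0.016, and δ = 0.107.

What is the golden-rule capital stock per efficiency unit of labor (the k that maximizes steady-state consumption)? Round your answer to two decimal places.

The golden rule sets f'(k) = n + g + δ, i.e. α·k^(α−1) = n + g + δ.
So k^(1−α) = α / (n + g + δ) = 0.32 / 0.145 = 2.2069.
k_gold = 2.2069^(1/0.68) ≈ 3.2030

k_gold ≈ 3.20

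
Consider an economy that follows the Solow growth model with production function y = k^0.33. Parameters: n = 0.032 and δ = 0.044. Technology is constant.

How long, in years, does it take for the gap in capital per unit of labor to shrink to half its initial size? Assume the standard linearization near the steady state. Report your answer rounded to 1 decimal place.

t_½ ≈ 13.6 years

Near the steady state the convergence rate is λ = (1 − α)(n + δ).
λ = (1 − 0.33) × 0.076 = 0.67 × 0.076 = 0.05092
Half-life = ln 2 / λ = 0.6931 / 0.05092 ≈ 13.61 years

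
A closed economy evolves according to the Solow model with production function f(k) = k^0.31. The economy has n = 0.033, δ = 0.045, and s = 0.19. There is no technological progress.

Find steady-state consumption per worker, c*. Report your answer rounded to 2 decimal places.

c* = 1.21

In steady state, investment equals break-even investment: s·k^α = (n + δ)·k.
Rearranging, k^(1−α) = s / (n + δ).
k^0.69 = 0.19 / (0.033 + 0.045) = 0.19 / 0.078 = 2.4359
k* = 2.4359^(1/0.69) ≈ 3.6339
y* = (k*)^α = 3.6339^0.31 ≈ 1.4918
c* = (1 − s)·y* = (1 − 0.19) × 1.4918 ≈ 1.2084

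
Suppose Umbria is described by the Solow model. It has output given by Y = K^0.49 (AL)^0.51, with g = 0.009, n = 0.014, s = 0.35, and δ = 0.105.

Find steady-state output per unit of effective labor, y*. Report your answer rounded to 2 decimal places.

Steady state requires s·f(k) = (n + g + δ)·k, i.e. s·k^α = (n + g + δ)·k.
Dividing both sides by k: k^(1−α) = s / (n + g + δ).
k^0.51 = 0.35 / (0.014 + 0.009 + 0.105) = 0.35 / 0.128 = 2.7344
k* = 2.7344^(1/0.51) ≈ 7.1877
y* = (k*)^α = 7.1877^0.49 ≈ 2.6286

y* = 2.63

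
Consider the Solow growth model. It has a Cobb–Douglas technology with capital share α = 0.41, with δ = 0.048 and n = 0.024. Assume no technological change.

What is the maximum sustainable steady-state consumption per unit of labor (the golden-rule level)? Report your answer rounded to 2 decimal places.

At the golden rule, f'(k) = n + δ, so α·k^(α−1) = n + δ and k_gold = (α/(n + δ))^(1/(1−α)).
k_gold = (0.41/0.072)^(1/0.59) = 5.6944^1.6949 ≈ 19.0726
c_gold = f(k_gold) − (n + δ)·k_gold = 3.3494 − 0.072×19.0726 ≈ 1.9762

c_gold ≈ 1.98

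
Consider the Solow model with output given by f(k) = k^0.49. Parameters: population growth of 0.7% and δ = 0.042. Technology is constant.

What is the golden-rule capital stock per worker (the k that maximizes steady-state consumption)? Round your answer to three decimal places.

k_gold ≈ 91.366

The golden rule sets f'(k) = n + δ, i.e. α·k^(α−1) = n + δ.
So k^(1−α) = α / (n + δ) = 0.49 / 0.049 = 10.0000.
k_gold = 10.0000^(1/0.51) ≈ 91.3659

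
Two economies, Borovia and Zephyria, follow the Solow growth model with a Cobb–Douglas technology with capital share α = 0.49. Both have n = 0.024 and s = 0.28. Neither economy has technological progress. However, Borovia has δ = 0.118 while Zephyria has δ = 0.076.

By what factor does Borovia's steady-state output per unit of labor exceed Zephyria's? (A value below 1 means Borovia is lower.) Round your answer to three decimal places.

ratio ≈ 0.714

Steady-state y* = [s/(n + δ)]^(α/(1−α)), so the ratio is [ (s_B/(n + δ)_B) / (s_Z/(n + δ)_Z) ]^0.9608.
s_B/(n + δ)_B = 0.28/0.142 = 1.9718; s_Z/(n + δ)_Z = 0.28/0.100 = 2.8000.
Ratio = (1.9718/2.8000)^0.9608 = 0.7042^0.9608 ≈ 0.7139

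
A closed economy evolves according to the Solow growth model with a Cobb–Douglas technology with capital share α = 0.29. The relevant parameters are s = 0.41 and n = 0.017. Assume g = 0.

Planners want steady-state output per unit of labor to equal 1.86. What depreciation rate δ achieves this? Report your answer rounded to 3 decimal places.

δ ≈ 0.073

In steady state, investment equals break-even investment: s·k^α = (n + δ)·k.
Since y* = [s/(n + δ)]^(α/(1−α)), we have s/(n + δ) = (y*)^((1−α)/α) = 1.86^2.4483 = 4.5693.
Therefore n + δ = s / 4.5693 = 0.41 / 4.5693 = 0.0897, so δ = 0.0897 − 0.017 = 0.0727.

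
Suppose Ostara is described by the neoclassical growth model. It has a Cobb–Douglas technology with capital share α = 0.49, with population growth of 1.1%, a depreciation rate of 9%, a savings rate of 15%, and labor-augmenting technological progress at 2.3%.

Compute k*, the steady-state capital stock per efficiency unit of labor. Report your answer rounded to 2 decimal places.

k* = 1.45

In steady state, investment equals break-even investment: s·k^α = (n + g + δ)·k.
Dividing both sides by k: k^(1−α) = s / (n + g + δ).
k^0.51 = 0.15 / (0.011 + 0.023 + 0.090) = 0.15 / 0.124 = 1.2097
k* = 1.2097^(1/0.51) ≈ 1.4525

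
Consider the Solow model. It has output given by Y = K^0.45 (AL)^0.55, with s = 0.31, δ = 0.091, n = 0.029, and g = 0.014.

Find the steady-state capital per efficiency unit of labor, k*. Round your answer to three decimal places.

Steady state requires s·f(k) = (n + g + δ)·k, i.e. s·k^α = (n + g + δ)·k.
Dividing both sides by k: k^(1−α) = s / (n + g + δ).
k^0.55 = 0.31 / (0.029 + 0.014 + 0.091) = 0.31 / 0.134 = 2.3134
k* = 2.3134^(1/0.55) ≈ 4.5949

k* = 4.595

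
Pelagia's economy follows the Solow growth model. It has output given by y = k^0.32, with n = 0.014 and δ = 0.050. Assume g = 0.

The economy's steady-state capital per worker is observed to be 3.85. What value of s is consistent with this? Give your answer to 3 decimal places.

Steady state requires s·f(k) = (n + δ)·k, i.e. s·k^α = (n + δ)·k.
So s / (n + δ) = (k*)^(1−α) = 3.85^0.68 = 2.5010.
Therefore s = 2.5010 × (n + δ) = 2.5010 × 0.064 = 0.1601.

s ≈ 0.160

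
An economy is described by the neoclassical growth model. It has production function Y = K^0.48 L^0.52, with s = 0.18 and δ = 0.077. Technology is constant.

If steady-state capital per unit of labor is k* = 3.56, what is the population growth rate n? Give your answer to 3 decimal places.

At the steady state, Δk = 0, so s·k^α = (n + δ)·k.
So s / (n + δ) = (k*)^(1−α) = 3.56^0.52 = 1.9353.
Therefore n + δ = s / 1.9353 = 0.18 / 1.9353 = 0.0930, so n = 0.0930 − 0.077 = 0.0160.

n ≈ 0.016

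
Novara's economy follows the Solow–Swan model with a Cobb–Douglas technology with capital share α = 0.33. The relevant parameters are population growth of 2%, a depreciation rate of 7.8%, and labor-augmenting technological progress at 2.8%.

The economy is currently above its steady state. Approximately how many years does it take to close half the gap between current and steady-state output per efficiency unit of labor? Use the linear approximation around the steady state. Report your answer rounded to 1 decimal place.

t_½ ≈ 8.2 years

Near the steady state the convergence rate is λ = (1 − α)(n + g + δ).
λ = (1 − 0.33) × 0.126 = 0.67 × 0.126 = 0.08442
Half-life = ln 2 / λ = 0.6931 / 0.08442 ≈ 8.21 years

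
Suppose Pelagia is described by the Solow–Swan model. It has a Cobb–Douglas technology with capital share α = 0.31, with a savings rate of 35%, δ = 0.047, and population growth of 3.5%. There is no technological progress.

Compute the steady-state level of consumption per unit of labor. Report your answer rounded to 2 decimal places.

c* = 1.25

In steady state, investment equals break-even investment: s·k^α = (n + δ)·k.
Rearranging, k^(1−α) = s / (n + δ).
k^0.69 = 0.35 / (0.035 + 0.047) = 0.35 / 0.082 = 4.2683
k* = 4.2683^(1/0.69) ≈ 8.1924
y* = (k*)^α = 8.1924^0.31 ≈ 1.9194
c* = (1 − s)·y* = (1 − 0.35) × 1.9194 ≈ 1.2476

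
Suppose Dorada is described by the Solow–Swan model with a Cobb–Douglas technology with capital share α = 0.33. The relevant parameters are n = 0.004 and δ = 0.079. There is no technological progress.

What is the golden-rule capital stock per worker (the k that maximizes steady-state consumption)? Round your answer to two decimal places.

The golden rule sets f'(k) = n + δ, i.e. α·k^(α−1) = n + δ.
So k^(1−α) = α / (n + δ) = 0.33 / 0.083 = 3.9759.
k_gold = 3.9759^(1/0.67) ≈ 7.8466

k_gold ≈ 7.85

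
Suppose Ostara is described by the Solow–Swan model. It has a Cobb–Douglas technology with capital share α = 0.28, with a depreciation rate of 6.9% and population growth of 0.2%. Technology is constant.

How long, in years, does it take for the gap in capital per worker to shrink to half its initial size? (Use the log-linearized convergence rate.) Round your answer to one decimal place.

Near the steady state the convergence rate is λ = (1 − α)(n + δ).
λ = (1 − 0.28) × 0.071 = 0.72 × 0.071 = 0.05112
Half-life = ln 2 / λ = 0.6931 / 0.05112 ≈ 13.56 years

t_½ ≈ 13.6 years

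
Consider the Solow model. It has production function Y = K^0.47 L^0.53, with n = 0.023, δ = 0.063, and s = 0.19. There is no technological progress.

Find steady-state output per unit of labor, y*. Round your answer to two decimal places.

In steady state, investment equals break-even investment: s·k^α = (n + δ)·k.
Dividing both sides by k: k^(1−α) = s / (n + δ).
k^0.53 = 0.19 / (0.023 + 0.063) = 0.19 / 0.086 = 2.2093
k* = 2.2093^(1/0.53) ≈ 4.4621
y* = (k*)^α = 4.4621^0.47 ≈ 2.0197

y* ≈ 2.02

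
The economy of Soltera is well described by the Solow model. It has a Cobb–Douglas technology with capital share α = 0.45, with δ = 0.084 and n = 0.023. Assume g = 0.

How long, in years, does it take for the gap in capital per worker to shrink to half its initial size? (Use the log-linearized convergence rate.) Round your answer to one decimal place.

about 11.8 years

Near the steady state the convergence rate is λ = (1 − α)(n + δ).
λ = (1 − 0.45) × 0.107 = 0.55 × 0.107 = 0.05885
Half-life = ln 2 / λ = 0.6931 / 0.05885 ≈ 11.78 years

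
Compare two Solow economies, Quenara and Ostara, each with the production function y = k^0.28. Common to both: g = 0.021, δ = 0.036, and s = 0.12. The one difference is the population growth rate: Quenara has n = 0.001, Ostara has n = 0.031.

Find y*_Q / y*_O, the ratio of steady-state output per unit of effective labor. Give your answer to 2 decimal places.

ratio ≈ 1.18

Steady-state y* = [s/(n + g + δ)]^(α/(1−α)), so the ratio is [ (s_Q/(n + g + δ)_Q) / (s_O/(n + g + δ)_O) ]^0.3889.
s_Q/(n + g + δ)_Q = 0.12/0.058 = 2.0690; s_O/(n + g + δ)_O = 0.12/0.088 = 1.3636.
Ratio = (2.0690/1.3636)^0.3889 = 1.5173^0.3889 ≈ 1.1760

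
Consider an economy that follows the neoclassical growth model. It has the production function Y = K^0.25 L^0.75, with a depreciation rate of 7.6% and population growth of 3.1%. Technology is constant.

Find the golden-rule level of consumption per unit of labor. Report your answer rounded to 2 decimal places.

c_gold ≈ 1.00

At the golden rule, f'(k) = n + δ, so α·k^(α−1) = n + δ and k_gold = (α/(n + δ))^(1/(1−α)).
k_gold = (0.25/0.107)^(1/0.75) = 2.3364^1.3333 ≈ 3.1002
c_gold = f(k_gold) − (n + δ)·k_gold = 1.3269 − 0.107×3.1002 ≈ 0.9952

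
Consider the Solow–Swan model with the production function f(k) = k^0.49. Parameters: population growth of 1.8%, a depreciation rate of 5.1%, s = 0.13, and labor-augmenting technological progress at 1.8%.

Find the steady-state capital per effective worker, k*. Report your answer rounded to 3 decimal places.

At the steady state, Δk = 0, so s·k^α = (n + g + δ)·k.
Dividing both sides by k: k^(1−α) = s / (n + g + δ).
k^0.51 = 0.13 / (0.018 + 0.018 + 0.051) = 0.13 / 0.087 = 1.4943
k* = 1.4943^(1/0.51) ≈ 2.1980

k* = 2.198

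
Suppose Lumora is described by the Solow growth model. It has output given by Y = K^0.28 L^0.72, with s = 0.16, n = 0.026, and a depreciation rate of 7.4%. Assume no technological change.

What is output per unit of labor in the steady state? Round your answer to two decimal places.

In steady state, investment equals break-even investment: s·k^α = (n + δ)·k.
Rearranging, k^(1−α) = s / (n + δ).
k^0.72 = 0.16 / (0.026 + 0.074) = 0.16 / 0.100 = 1.6000
k* = 1.6000^(1/0.72) ≈ 1.9209
y* = (k*)^α = 1.9209^0.28 ≈ 1.2006

y* ≈ 1.20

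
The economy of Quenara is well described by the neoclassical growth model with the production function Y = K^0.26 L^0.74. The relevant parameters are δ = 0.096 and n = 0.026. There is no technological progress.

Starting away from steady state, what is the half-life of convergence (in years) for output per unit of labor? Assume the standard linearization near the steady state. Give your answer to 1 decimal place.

about 7.7 years

Near the steady state the convergence rate is λ = (1 − α)(n + δ).
λ = (1 − 0.26) × 0.122 = 0.74 × 0.122 = 0.09028
Half-life = ln 2 / λ = 0.6931 / 0.09028 ≈ 7.68 years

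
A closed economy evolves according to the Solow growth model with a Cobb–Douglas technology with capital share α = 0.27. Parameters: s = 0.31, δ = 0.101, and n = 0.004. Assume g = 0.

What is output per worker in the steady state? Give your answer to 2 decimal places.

In steady state, investment equals break-even investment: s·k^α = (n + δ)·k.
Rearranging, k^(1−α) = s / (n + δ).
k^0.73 = 0.31 / (0.004 + 0.101) = 0.31 / 0.105 = 2.9524
k* = 2.9524^(1/0.73) ≈ 4.4063
y* = (k*)^α = 4.4063^0.27 ≈ 1.4925

y* ≈ 1.49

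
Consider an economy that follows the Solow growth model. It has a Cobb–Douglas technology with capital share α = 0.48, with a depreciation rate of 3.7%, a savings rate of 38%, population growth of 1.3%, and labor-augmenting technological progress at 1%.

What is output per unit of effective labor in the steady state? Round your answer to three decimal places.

Steady state requires s·f(k) = (n + g + δ)·k, i.e. s·k^α = (n + g + δ)·k.
Dividing both sides by k: k^(1−α) = s / (n + g + δ).
k^0.52 = 0.38 / (0.013 + 0.010 + 0.037) = 0.38 / 0.060 = 6.3333
k* = 6.3333^(1/0.52) ≈ 34.8014
y* = (k*)^α = 34.8014^0.48 ≈ 5.4950

y* = 5.495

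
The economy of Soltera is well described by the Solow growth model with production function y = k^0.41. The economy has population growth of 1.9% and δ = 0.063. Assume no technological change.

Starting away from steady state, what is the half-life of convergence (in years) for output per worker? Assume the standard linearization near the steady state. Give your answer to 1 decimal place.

half-life ≈ 14.3 years

Near the steady state the convergence rate is λ = (1 − α)(n + δ).
λ = (1 − 0.41) × 0.082 = 0.59 × 0.082 = 0.04838
Half-life = ln 2 / λ = 0.6931 / 0.04838 ≈ 14.33 years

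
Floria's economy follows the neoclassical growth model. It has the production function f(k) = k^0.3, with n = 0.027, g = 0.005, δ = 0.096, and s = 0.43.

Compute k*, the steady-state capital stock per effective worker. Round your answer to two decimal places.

k* = 5.65

In steady state, investment equals break-even investment: s·k^α = (n + g + δ)·k.
Dividing both sides by k: k^(1−α) = s / (n + g + δ).
k^0.7 = 0.43 / (0.027 + 0.005 + 0.096) = 0.43 / 0.128 = 3.3594
k* = 3.3594^(1/0.7) ≈ 5.6468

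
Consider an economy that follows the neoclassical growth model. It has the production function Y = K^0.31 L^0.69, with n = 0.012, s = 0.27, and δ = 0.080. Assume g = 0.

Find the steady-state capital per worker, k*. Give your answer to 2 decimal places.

Steady state requires s·f(k) = (n + δ)·k, i.e. s·k^α = (n + δ)·k.
Rearranging, k^(1−α) = s / (n + δ).
k^0.69 = 0.27 / (0.012 + 0.080) = 0.27 / 0.092 = 2.9348
k* = 2.9348^(1/0.69) ≈ 4.7605

k* = 4.76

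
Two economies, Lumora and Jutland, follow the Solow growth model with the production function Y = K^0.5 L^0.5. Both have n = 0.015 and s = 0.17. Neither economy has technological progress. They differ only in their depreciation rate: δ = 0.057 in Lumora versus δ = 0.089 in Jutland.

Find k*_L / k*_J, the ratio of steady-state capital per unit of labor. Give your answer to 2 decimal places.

ratio ≈ 2.09

Steady-state k* = [s/(n + δ)]^(1/(1−α)), so the ratio is [ (s_L/(n + δ)_L) / (s_J/(n + δ)_J) ]^2.
s_L/(n + δ)_L = 0.17/0.072 = 2.3611; s_J/(n + δ)_J = 0.17/0.104 = 1.6346.
Ratio = (2.3611/1.6346)^2 = 1.4445^2 ≈ 2.0866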